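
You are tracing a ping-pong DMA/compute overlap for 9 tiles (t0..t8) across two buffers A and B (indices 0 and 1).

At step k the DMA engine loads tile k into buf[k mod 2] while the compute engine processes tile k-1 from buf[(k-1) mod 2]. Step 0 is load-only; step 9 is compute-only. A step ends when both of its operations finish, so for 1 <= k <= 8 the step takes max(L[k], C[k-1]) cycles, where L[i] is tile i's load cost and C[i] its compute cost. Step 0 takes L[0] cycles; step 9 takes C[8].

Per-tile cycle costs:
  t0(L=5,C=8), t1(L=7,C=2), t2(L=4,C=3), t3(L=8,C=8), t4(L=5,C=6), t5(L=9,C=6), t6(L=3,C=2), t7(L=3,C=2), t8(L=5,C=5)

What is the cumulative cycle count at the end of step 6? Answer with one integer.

end_cycle[6] = 48

  0. 5=5c; end=5; A:t0 B:-
  1. max(7,8)=8c; end=13; A:t0 B:t1
  2. max(4,2)=4c; end=17; A:t2 B:t1
  3. max(8,3)=8c; end=25; A:t2 B:t3
  4. max(5,8)=8c; end=33; A:t4 B:t3
  5. max(9,6)=9c; end=42; A:t4 B:t5
  6. max(3,6)=6c; end=48; A:t6 B:t5
  7. max(3,2)=3c; end=51; A:t6 B:t7
  8. max(5,2)=5c; end=56; A:t8 B:t7
  9. 5=5c; end=61; A:t8 B:t7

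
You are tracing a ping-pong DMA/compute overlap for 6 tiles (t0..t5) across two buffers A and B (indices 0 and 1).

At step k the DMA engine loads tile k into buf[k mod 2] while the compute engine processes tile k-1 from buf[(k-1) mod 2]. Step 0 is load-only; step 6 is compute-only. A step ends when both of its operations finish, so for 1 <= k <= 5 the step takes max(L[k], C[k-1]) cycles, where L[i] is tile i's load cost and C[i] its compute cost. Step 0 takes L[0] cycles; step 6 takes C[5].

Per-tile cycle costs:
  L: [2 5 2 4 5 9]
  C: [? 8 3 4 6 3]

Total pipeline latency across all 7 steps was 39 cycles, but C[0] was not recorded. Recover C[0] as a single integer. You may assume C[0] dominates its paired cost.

step 0 → dur = L[0]=2 = 2
step 1 → dur = max(L[1]=5, C[0]=?) = C[0]  (unknown; binding)
step 2 → dur = max(L[2]=2, C[1]=8) = 8
step 3 → dur = max(L[3]=4, C[2]=3) = 4
step 4 → dur = max(L[4]=5, C[3]=4) = 5
step 5 → dur = max(L[5]=9, C[4]=6) = 9
step 6 → dur = C[5]=3 = 3
sum of known step durations = 31
dur[1] = total - known = 39 - 31 = 8
C[0] is the binding max in step 1, so C[0] = dur[1] = 8

C[0] = 8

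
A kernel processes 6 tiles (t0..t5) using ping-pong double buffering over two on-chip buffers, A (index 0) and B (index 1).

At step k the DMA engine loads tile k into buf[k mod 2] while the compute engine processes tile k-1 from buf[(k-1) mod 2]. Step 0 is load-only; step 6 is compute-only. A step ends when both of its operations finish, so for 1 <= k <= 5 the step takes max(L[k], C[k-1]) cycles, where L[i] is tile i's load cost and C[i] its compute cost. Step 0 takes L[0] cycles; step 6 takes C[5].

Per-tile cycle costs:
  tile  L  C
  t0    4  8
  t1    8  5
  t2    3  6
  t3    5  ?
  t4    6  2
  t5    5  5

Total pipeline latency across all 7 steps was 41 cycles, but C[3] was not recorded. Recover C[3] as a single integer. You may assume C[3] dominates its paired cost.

step 0: dur = L[0]=4 = 4
step 1: dur = max(L[1]=8, C[0]=8) = 8
step 2: dur = max(L[2]=3, C[1]=5) = 5
step 3: dur = max(L[3]=5, C[2]=6) = 6
step 4: dur = max(L[4]=6, C[3]=?) = C[3]  (unknown; binding)
step 5: dur = max(L[5]=5, C[4]=2) = 5
step 6: dur = C[5]=5 = 5
sum of known step durations = 33
dur[4] = total - known = 41 - 33 = 8
C[3] is the binding max in step 4, so C[3] = dur[4] = 8

C[3] = 8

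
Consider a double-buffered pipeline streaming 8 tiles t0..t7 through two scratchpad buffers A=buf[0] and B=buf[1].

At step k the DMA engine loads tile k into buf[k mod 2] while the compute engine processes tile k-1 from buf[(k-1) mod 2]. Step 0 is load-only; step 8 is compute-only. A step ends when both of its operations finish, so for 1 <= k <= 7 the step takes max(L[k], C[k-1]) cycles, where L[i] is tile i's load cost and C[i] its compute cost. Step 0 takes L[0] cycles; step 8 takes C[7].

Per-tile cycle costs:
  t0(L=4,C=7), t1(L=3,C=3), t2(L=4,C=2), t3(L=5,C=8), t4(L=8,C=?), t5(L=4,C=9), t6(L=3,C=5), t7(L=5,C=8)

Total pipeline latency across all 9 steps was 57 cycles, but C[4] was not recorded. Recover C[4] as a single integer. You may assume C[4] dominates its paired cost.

C[4] = 7

step 0 = dur = L[0]=4 = 4
step 1 = dur = max(L[1]=3, C[0]=7) = 7
step 2 = dur = max(L[2]=4, C[1]=3) = 4
step 3 = dur = max(L[3]=5, C[2]=2) = 5
step 4 = dur = max(L[4]=8, C[3]=8) = 8
step 5 = dur = max(L[5]=4, C[4]=?) = C[4]  (unknown; binding)
step 6 = dur = max(L[6]=3, C[5]=9) = 9
step 7 = dur = max(L[7]=5, C[6]=5) = 5
step 8 = dur = C[7]=8 = 8
sum of known step durations = 50
dur[5] = total - known = 57 - 50 = 7
C[4] is the binding max in step 5, so C[4] = dur[5] = 7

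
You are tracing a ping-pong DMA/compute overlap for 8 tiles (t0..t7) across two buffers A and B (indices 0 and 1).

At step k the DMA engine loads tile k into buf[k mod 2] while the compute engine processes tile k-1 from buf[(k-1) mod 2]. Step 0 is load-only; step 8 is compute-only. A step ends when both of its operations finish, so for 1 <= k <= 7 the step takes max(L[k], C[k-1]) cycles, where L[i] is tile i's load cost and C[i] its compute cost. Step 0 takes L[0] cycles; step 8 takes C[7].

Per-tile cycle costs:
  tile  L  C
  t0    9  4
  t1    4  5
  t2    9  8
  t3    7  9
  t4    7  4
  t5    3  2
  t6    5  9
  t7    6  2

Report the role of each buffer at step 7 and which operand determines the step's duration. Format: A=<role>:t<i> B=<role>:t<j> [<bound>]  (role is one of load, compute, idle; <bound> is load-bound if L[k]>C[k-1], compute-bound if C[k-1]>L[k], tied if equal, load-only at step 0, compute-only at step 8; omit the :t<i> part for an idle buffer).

step 7: A=compute:t6 B=load:t7 [compute-bound]

k=0 load=t0/9c comp=- wait=9 total=9
k=1 load=t1/4c comp=t0/4c wait=4 total=13
k=2 load=t2/9c comp=t1/5c wait=9 total=22
k=3 load=t3/7c comp=t2/8c wait=8 total=30
k=4 load=t4/7c comp=t3/9c wait=9 total=39
k=5 load=t5/3c comp=t4/4c wait=4 total=43
k=6 load=t6/5c comp=t5/2c wait=5 total=48
k=7 load=t7/6c comp=t6/9c wait=9 total=57
k=8 load=- comp=t7/2c wait=2 total=59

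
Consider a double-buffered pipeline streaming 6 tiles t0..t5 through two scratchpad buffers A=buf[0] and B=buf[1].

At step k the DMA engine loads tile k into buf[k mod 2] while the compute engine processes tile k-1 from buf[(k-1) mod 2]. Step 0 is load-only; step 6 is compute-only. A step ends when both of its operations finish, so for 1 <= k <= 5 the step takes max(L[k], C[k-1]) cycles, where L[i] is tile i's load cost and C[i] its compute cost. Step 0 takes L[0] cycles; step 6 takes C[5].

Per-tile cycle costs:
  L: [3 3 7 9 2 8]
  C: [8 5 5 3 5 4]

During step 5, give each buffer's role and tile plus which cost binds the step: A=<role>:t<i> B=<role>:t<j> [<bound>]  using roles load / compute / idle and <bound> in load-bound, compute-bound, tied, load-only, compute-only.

step 5: A=compute:t4 B=load:t5 [load-bound]

[0] DMA t0→A (3c) ∥ CU idle ⇒ 3c, clock 3
[1] DMA t1→B (3c) ∥ CU A:t0 (8c) ⇒ 8c, clock 11
[2] DMA t2→A (7c) ∥ CU B:t1 (5c) ⇒ 7c, clock 18
[3] DMA t3→B (9c) ∥ CU A:t2 (5c) ⇒ 9c, clock 27
[4] DMA t4→A (2c) ∥ CU B:t3 (3c) ⇒ 3c, clock 30
[5] DMA t5→B (8c) ∥ CU A:t4 (5c) ⇒ 8c, clock 38
[6] DMA idle ∥ CU B:t5 (4c) ⇒ 4c, clock 42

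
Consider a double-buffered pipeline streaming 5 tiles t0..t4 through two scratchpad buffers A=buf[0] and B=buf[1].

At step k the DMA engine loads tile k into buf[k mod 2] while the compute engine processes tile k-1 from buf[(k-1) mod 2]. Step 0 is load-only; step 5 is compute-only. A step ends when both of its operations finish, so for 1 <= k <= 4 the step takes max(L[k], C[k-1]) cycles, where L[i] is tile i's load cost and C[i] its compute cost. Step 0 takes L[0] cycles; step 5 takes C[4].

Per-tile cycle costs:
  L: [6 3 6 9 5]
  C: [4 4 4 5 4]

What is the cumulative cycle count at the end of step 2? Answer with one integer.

step 0: L[0]=6 → dur=6, Σ=6 | A=load:t0 B=idle [load-only]
step 1: L[1]=3 C[0]=4 → dur=4, Σ=10 | A=compute:t0 B=load:t1 [compute-bound]
step 2: L[2]=6 C[1]=4 → dur=6, Σ=16 | A=load:t2 B=compute:t1 [load-bound]
step 3: L[3]=9 C[2]=4 → dur=9, Σ=25 | A=compute:t2 B=load:t3 [load-bound]
step 4: L[4]=5 C[3]=5 → dur=5, Σ=30 | A=load:t4 B=compute:t3 [tied]
step 5: C[4]=4 → dur=4, Σ=34 | A=compute:t4 B=idle [compute-only]

end_cycle[2] = 16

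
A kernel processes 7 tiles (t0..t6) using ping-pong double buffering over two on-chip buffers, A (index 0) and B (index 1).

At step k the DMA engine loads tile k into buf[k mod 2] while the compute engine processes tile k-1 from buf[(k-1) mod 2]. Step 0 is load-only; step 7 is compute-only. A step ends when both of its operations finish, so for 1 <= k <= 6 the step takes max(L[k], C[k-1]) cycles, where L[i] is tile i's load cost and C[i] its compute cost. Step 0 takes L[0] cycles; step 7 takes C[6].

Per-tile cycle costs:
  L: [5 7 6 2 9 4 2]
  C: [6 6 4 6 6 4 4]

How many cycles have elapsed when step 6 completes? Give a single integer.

step 0: L[0]=5 → dur=5, Σ=5 | A=load:t0 B=idle [load-only]
step 1: L[1]=7 C[0]=6 → dur=7, Σ=12 | A=compute:t0 B=load:t1 [load-bound]
step 2: L[2]=6 C[1]=6 → dur=6, Σ=18 | A=load:t2 B=compute:t1 [tied]
step 3: L[3]=2 C[2]=4 → dur=4, Σ=22 | A=compute:t2 B=load:t3 [compute-bound]
step 4: L[4]=9 C[3]=6 → dur=9, Σ=31 | A=load:t4 B=compute:t3 [load-bound]
step 5: L[5]=4 C[4]=6 → dur=6, Σ=37 | A=compute:t4 B=load:t5 [compute-bound]
step 6: L[6]=2 C[5]=4 → dur=4, Σ=41 | A=load:t6 B=compute:t5 [compute-bound]
step 7: C[6]=4 → dur=4, Σ=45 | A=compute:t6 B=idle [compute-only]

end_cycle[6] = 41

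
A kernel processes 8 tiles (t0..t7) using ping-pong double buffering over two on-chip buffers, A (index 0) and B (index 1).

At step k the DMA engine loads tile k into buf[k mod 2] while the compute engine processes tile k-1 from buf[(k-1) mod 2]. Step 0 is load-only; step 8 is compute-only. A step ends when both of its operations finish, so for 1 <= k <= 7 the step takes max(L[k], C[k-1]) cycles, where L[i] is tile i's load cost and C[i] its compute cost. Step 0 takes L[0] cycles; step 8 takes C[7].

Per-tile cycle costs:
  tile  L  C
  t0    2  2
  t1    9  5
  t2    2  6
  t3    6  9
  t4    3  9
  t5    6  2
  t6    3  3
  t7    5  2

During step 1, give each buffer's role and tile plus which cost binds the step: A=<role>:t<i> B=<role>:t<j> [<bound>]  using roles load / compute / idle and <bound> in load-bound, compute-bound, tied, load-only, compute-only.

  0. 2=2c; end=2; A:t0 B:-
  1. max(9,2)=9c; end=11; A:t0 B:t1
  2. max(2,5)=5c; end=16; A:t2 B:t1
  3. max(6,6)=6c; end=22; A:t2 B:t3
  4. max(3,9)=9c; end=31; A:t4 B:t3
  5. max(6,9)=9c; end=40; A:t4 B:t5
  6. max(3,2)=3c; end=43; A:t6 B:t5
  7. max(5,3)=5c; end=48; A:t6 B:t7
  8. 2=2c; end=50; A:t6 B:t7

step 1: A=compute:t0 B=load:t1 [load-bound]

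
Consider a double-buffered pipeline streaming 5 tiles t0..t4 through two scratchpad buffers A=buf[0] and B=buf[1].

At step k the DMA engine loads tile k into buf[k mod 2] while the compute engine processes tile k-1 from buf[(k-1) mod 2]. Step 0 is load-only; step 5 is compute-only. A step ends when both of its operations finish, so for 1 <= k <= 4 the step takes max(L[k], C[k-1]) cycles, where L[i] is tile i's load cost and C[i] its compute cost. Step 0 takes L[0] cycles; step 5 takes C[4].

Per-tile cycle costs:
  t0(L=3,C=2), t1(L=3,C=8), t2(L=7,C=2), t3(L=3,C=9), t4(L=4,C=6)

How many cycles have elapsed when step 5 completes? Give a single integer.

end_cycle[5] = 32

[0] DMA t0→A (3c) ∥ CU idle ⇒ 3c, clock 3
[1] DMA t1→B (3c) ∥ CU A:t0 (2c) ⇒ 3c, clock 6
[2] DMA t2→A (7c) ∥ CU B:t1 (8c) ⇒ 8c, clock 14
[3] DMA t3→B (3c) ∥ CU A:t2 (2c) ⇒ 3c, clock 17
[4] DMA t4→A (4c) ∥ CU B:t3 (9c) ⇒ 9c, clock 26
[5] DMA idle ∥ CU A:t4 (6c) ⇒ 6c, clock 32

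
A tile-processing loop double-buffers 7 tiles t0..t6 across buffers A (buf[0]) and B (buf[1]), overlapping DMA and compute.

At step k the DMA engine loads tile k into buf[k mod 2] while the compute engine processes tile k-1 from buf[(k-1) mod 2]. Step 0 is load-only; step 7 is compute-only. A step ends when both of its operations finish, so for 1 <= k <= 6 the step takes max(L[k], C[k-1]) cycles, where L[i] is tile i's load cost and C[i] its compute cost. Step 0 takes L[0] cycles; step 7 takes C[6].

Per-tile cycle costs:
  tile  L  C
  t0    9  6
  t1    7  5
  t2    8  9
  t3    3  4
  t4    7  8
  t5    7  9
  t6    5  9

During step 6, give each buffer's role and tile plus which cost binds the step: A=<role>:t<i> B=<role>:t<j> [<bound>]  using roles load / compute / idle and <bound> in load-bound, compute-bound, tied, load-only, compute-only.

step 0: L[0]=9 → dur=9, Σ=9 | A=load:t0 B=idle [load-only]
step 1: L[1]=7 C[0]=6 → dur=7, Σ=16 | A=compute:t0 B=load:t1 [load-bound]
step 2: L[2]=8 C[1]=5 → dur=8, Σ=24 | A=load:t2 B=compute:t1 [load-bound]
step 3: L[3]=3 C[2]=9 → dur=9, Σ=33 | A=compute:t2 B=load:t3 [compute-bound]
step 4: L[4]=7 C[3]=4 → dur=7, Σ=40 | A=load:t4 B=compute:t3 [load-bound]
step 5: L[5]=7 C[4]=8 → dur=8, Σ=48 | A=compute:t4 B=load:t5 [compute-bound]
step 6: L[6]=5 C[5]=9 → dur=9, Σ=57 | A=load:t6 B=compute:t5 [compute-bound]
step 7: C[6]=9 → dur=9, Σ=66 | A=compute:t6 B=idle [compute-only]

step 6: A=load:t6 B=compute:t5 [compute-bound]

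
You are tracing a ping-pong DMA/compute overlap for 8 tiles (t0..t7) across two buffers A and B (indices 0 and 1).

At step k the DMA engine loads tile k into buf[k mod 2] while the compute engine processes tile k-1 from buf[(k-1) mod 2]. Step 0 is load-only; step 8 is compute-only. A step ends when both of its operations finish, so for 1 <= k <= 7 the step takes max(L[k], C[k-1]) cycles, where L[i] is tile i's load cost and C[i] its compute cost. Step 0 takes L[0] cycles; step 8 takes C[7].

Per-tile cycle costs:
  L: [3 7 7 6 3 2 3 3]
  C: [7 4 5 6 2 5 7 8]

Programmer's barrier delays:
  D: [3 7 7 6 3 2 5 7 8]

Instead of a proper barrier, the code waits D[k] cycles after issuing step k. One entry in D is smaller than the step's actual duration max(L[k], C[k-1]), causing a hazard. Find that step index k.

[0] required=L[0]=3=3 vs D=3 ok
[1] required=max(L[1]=7,C[0]=7)=7 vs D=7 ok
[2] required=max(L[2]=7,C[1]=4)=7 vs D=7 ok
[3] required=max(L[3]=6,C[2]=5)=6 vs D=6 ok
[4] required=max(L[4]=3,C[3]=6)=6 vs D=3 SHORT
[5] required=max(L[5]=2,C[4]=2)=2 vs D=2 ok
[6] required=max(L[6]=3,C[5]=5)=5 vs D=5 ok
[7] required=max(L[7]=3,C[6]=7)=7 vs D=7 ok
[8] required=C[7]=8=8 vs D=8 ok

hazard at step 4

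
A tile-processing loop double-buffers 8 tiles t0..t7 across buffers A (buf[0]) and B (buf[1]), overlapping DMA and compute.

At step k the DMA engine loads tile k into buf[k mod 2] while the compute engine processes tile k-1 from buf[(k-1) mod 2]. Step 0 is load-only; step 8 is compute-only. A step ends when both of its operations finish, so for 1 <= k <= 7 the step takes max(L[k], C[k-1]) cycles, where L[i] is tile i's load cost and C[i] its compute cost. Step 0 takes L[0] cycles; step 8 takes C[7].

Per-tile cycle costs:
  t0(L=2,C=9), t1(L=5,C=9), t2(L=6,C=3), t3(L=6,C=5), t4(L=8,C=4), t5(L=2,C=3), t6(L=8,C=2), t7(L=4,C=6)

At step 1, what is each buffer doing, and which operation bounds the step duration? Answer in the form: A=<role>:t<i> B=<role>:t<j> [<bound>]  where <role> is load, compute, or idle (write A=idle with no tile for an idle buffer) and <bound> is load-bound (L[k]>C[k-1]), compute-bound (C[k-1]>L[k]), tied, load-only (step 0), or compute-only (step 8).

step 1: A=compute:t0 B=load:t1 [compute-bound]

[0] DMA t0→A (2c) ∥ CU idle ⇒ 2c, clock 2
[1] DMA t1→B (5c) ∥ CU A:t0 (9c) ⇒ 9c, clock 11
[2] DMA t2→A (6c) ∥ CU B:t1 (9c) ⇒ 9c, clock 20
[3] DMA t3→B (6c) ∥ CU A:t2 (3c) ⇒ 6c, clock 26
[4] DMA t4→A (8c) ∥ CU B:t3 (5c) ⇒ 8c, clock 34
[5] DMA t5→B (2c) ∥ CU A:t4 (4c) ⇒ 4c, clock 38
[6] DMA t6→A (8c) ∥ CU B:t5 (3c) ⇒ 8c, clock 46
[7] DMA t7→B (4c) ∥ CU A:t6 (2c) ⇒ 4c, clock 50
[8] DMA idle ∥ CU B:t7 (6c) ⇒ 6c, clock 56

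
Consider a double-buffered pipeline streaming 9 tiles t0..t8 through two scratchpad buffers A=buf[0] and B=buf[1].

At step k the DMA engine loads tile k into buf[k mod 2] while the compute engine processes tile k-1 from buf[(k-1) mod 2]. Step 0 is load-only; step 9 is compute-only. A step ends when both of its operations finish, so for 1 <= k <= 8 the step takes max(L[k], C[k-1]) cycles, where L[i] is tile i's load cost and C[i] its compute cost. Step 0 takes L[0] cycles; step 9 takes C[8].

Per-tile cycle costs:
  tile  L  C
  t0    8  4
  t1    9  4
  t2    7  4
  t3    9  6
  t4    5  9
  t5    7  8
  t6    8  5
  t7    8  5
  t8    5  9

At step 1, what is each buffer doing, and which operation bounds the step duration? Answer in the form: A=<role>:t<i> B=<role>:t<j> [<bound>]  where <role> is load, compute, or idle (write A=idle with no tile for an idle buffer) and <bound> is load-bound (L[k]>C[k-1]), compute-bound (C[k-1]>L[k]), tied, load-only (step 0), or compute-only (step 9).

step 0: L[0]=8 → dur=8, Σ=8 | A=load:t0 B=idle [load-only]
step 1: L[1]=9 C[0]=4 → dur=9, Σ=17 | A=compute:t0 B=load:t1 [load-bound]
step 2: L[2]=7 C[1]=4 → dur=7, Σ=24 | A=load:t2 B=compute:t1 [load-bound]
step 3: L[3]=9 C[2]=4 → dur=9, Σ=33 | A=compute:t2 B=load:t3 [load-bound]
step 4: L[4]=5 C[3]=6 → dur=6, Σ=39 | A=load:t4 B=compute:t3 [compute-bound]
step 5: L[5]=7 C[4]=9 → dur=9, Σ=48 | A=compute:t4 B=load:t5 [compute-bound]
step 6: L[6]=8 C[5]=8 → dur=8, Σ=56 | A=load:t6 B=compute:t5 [tied]
step 7: L[7]=8 C[6]=5 → dur=8, Σ=64 | A=compute:t6 B=load:t7 [load-bound]
step 8: L[8]=5 C[7]=5 → dur=5, Σ=69 | A=load:t8 B=compute:t7 [tied]
step 9: C[8]=9 → dur=9, Σ=78 | A=compute:t8 B=idle [compute-only]

step 1: A=compute:t0 B=load:t1 [load-bound]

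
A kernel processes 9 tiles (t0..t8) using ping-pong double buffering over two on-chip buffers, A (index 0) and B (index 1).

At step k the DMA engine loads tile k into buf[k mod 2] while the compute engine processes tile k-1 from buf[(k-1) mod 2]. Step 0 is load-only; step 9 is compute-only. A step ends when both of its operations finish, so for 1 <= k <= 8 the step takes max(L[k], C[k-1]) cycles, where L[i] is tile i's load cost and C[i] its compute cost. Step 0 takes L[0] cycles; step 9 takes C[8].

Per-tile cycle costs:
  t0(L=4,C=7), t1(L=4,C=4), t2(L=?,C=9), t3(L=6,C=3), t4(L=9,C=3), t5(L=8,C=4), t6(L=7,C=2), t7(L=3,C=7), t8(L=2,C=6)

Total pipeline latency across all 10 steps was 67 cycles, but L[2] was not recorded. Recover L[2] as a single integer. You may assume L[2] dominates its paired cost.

step 0: dur = L[0]=4 = 4
step 1: dur = max(L[1]=4, C[0]=7) = 7
step 2: dur = max(L[2]=?, C[1]=4) = L[2]  (unknown; binding)
step 3: dur = max(L[3]=6, C[2]=9) = 9
step 4: dur = max(L[4]=9, C[3]=3) = 9
step 5: dur = max(L[5]=8, C[4]=3) = 8
step 6: dur = max(L[6]=7, C[5]=4) = 7
step 7: dur = max(L[7]=3, C[6]=2) = 3
step 8: dur = max(L[8]=2, C[7]=7) = 7
step 9: dur = C[8]=6 = 6
sum of known step durations = 60
dur[2] = total - known = 67 - 60 = 7
L[2] is the binding max in step 2, so L[2] = dur[2] = 7

L[2] = 7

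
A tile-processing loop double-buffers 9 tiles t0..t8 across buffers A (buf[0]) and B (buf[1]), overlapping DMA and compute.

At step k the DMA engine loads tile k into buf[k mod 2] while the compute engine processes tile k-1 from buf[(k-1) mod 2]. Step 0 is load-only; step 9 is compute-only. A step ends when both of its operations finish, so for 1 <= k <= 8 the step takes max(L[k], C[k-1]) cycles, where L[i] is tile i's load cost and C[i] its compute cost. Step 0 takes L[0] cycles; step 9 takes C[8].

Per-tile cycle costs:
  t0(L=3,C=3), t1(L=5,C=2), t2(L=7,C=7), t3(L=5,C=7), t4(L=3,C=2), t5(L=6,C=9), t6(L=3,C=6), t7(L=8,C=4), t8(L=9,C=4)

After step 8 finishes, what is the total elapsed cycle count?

step 0: L[0]=3 → dur=3, Σ=3 | A=load:t0 B=idle [load-only]
step 1: L[1]=5 C[0]=3 → dur=5, Σ=8 | A=compute:t0 B=load:t1 [load-bound]
step 2: L[2]=7 C[1]=2 → dur=7, Σ=15 | A=load:t2 B=compute:t1 [load-bound]
step 3: L[3]=5 C[2]=7 → dur=7, Σ=22 | A=compute:t2 B=load:t3 [compute-bound]
step 4: L[4]=3 C[3]=7 → dur=7, Σ=29 | A=load:t4 B=compute:t3 [compute-bound]
step 5: L[5]=6 C[4]=2 → dur=6, Σ=35 | A=compute:t4 B=load:t5 [load-bound]
step 6: L[6]=3 C[5]=9 → dur=9, Σ=44 | A=load:t6 B=compute:t5 [compute-bound]
step 7: L[7]=8 C[6]=6 → dur=8, Σ=52 | A=compute:t6 B=load:t7 [load-bound]
step 8: L[8]=9 C[7]=4 → dur=9, Σ=61 | A=load:t8 B=compute:t7 [load-bound]
step 9: C[8]=4 → dur=4, Σ=65 | A=compute:t8 B=idle [compute-only]

end_cycle[8] = 61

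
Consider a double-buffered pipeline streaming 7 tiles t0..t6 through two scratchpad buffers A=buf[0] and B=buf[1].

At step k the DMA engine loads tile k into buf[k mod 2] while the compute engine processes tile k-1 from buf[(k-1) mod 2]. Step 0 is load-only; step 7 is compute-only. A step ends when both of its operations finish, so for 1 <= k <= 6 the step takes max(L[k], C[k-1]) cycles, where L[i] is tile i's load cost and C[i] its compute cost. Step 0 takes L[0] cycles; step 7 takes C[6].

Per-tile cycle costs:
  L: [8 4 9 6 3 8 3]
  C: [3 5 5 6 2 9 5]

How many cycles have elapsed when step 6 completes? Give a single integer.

  0. 8=8c; end=8; A:t0 B:-
  1. max(4,3)=4c; end=12; A:t0 B:t1
  2. max(9,5)=9c; end=21; A:t2 B:t1
  3. max(6,5)=6c; end=27; A:t2 B:t3
  4. max(3,6)=6c; end=33; A:t4 B:t3
  5. max(8,2)=8c; end=41; A:t4 B:t5
  6. max(3,9)=9c; end=50; A:t6 B:t5
  7. 5=5c; end=55; A:t6 B:t5

end_cycle[6] = 50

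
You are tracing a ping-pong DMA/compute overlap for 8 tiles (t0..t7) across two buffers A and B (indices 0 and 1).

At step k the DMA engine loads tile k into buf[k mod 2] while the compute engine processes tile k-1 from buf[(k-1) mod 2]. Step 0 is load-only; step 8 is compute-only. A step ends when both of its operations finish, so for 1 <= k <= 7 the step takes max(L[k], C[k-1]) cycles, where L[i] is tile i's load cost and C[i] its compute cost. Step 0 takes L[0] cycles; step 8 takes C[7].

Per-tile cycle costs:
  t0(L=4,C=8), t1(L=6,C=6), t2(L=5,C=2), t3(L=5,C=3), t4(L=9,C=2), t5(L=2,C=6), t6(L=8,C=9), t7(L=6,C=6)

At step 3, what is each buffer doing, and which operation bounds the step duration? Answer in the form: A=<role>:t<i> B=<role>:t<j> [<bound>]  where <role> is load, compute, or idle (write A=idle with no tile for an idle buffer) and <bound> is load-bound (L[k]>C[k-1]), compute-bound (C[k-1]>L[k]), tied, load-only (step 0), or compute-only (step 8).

[0] DMA t0→A (4c) ∥ CU idle ⇒ 4c, clock 4
[1] DMA t1→B (6c) ∥ CU A:t0 (8c) ⇒ 8c, clock 12
[2] DMA t2→A (5c) ∥ CU B:t1 (6c) ⇒ 6c, clock 18
[3] DMA t3→B (5c) ∥ CU A:t2 (2c) ⇒ 5c, clock 23
[4] DMA t4→A (9c) ∥ CU B:t3 (3c) ⇒ 9c, clock 32
[5] DMA t5→B (2c) ∥ CU A:t4 (2c) ⇒ 2c, clock 34
[6] DMA t6→A (8c) ∥ CU B:t5 (6c) ⇒ 8c, clock 42
[7] DMA t7→B (6c) ∥ CU A:t6 (9c) ⇒ 9c, clock 51
[8] DMA idle ∥ CU B:t7 (6c) ⇒ 6c, clock 57

step 3: A=compute:t2 B=load:t3 [load-bound]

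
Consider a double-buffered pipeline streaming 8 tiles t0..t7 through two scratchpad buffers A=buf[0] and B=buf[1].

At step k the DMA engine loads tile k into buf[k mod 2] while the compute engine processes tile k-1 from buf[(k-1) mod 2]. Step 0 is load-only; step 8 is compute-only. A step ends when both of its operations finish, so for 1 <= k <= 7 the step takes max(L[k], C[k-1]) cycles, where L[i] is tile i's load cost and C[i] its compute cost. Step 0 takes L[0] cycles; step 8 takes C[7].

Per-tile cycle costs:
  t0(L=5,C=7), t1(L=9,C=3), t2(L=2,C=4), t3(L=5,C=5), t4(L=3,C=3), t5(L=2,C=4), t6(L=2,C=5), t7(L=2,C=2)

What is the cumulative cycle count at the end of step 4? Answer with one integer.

end_cycle[4] = 27

k=0 load=t0/5c comp=- wait=5 total=5
k=1 load=t1/9c comp=t0/7c wait=9 total=14
k=2 load=t2/2c comp=t1/3c wait=3 total=17
k=3 load=t3/5c comp=t2/4c wait=5 total=22
k=4 load=t4/3c comp=t3/5c wait=5 total=27
k=5 load=t5/2c comp=t4/3c wait=3 total=30
k=6 load=t6/2c comp=t5/4c wait=4 total=34
k=7 load=t7/2c comp=t6/5c wait=5 total=39
k=8 load=- comp=t7/2c wait=2 total=41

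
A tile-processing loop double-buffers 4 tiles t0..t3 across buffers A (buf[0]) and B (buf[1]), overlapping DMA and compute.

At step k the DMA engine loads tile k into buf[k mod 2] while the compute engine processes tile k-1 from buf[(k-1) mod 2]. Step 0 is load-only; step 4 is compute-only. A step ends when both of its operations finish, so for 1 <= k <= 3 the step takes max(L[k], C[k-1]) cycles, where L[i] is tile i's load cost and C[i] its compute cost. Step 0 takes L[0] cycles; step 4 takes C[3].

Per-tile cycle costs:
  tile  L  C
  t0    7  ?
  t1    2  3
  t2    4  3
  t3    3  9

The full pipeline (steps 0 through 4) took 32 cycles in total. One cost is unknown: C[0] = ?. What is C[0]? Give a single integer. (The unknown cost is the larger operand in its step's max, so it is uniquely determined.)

C[0] = 9

step 0 → dur = L[0]=7 = 7
step 1 → dur = max(L[1]=2, C[0]=?) = C[0]  (unknown; binding)
step 2 → dur = max(L[2]=4, C[1]=3) = 4
step 3 → dur = max(L[3]=3, C[2]=3) = 3
step 4 → dur = C[3]=9 = 9
sum of known step durations = 23
dur[1] = total - known = 32 - 23 = 9
C[0] is the binding max in step 1, so C[0] = dur[1] = 9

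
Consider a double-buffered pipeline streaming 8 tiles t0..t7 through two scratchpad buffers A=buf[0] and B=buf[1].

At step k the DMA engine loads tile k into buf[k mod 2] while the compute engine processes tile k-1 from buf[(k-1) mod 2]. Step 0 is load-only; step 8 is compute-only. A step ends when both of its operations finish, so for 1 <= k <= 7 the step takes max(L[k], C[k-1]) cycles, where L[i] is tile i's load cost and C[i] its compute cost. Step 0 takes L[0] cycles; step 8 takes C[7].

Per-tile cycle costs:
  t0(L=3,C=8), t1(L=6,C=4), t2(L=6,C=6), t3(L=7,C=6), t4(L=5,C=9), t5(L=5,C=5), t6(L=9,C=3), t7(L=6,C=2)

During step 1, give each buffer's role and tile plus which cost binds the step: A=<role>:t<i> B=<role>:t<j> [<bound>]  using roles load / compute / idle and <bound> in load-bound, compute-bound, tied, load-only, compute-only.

step 0: L[0]=3 → dur=3, Σ=3 | A=load:t0 B=idle [load-only]
step 1: L[1]=6 C[0]=8 → dur=8, Σ=11 | A=compute:t0 B=load:t1 [compute-bound]
step 2: L[2]=6 C[1]=4 → dur=6, Σ=17 | A=load:t2 B=compute:t1 [load-bound]
step 3: L[3]=7 C[2]=6 → dur=7, Σ=24 | A=compute:t2 B=load:t3 [load-bound]
step 4: L[4]=5 C[3]=6 → dur=6, Σ=30 | A=load:t4 B=compute:t3 [compute-bound]
step 5: L[5]=5 C[4]=9 → dur=9, Σ=39 | A=compute:t4 B=load:t5 [compute-bound]
step 6: L[6]=9 C[5]=5 → dur=9, Σ=48 | A=load:t6 B=compute:t5 [load-bound]
step 7: L[7]=6 C[6]=3 → dur=6, Σ=54 | A=compute:t6 B=load:t7 [load-bound]
step 8: C[7]=2 → dur=2, Σ=56 | A=idle B=compute:t7 [compute-only]

step 1: A=compute:t0 B=load:t1 [compute-bound]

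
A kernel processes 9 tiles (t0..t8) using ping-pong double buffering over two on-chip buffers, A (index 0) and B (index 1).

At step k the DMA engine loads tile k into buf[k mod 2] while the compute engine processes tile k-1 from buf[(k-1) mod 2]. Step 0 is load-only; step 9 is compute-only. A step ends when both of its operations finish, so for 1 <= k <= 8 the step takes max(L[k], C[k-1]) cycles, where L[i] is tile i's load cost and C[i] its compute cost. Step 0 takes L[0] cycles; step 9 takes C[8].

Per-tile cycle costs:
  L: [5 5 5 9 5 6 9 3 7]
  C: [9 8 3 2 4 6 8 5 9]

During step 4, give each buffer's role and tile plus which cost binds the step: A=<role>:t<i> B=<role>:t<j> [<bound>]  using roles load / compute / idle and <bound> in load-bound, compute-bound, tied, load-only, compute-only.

step 4: A=load:t4 B=compute:t3 [load-bound]

  0. 5=5c; end=5; A:t0 B:-
  1. max(5,9)=9c; end=14; A:t0 B:t1
  2. max(5,8)=8c; end=22; A:t2 B:t1
  3. max(9,3)=9c; end=31; A:t2 B:t3
  4. max(5,2)=5c; end=36; A:t4 B:t3
  5. max(6,4)=6c; end=42; A:t4 B:t5
  6. max(9,6)=9c; end=51; A:t6 B:t5
  7. max(3,8)=8c; end=59; A:t6 B:t7
  8. max(7,5)=7c; end=66; A:t8 B:t7
  9. 9=9c; end=75; A:t8 B:t7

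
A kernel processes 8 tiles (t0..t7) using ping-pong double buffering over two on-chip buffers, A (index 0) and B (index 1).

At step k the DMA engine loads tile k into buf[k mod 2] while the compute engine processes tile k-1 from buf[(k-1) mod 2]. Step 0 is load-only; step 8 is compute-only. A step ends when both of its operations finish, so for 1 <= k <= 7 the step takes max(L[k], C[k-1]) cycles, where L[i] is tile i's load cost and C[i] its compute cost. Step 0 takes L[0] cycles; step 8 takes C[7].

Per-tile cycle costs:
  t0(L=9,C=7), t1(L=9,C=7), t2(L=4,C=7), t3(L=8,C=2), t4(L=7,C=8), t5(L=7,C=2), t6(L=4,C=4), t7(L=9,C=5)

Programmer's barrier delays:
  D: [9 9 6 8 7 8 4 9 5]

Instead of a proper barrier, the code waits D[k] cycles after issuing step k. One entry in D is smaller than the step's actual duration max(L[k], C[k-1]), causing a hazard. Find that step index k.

hazard at step 2

k=0 barrier L[0]=9→9c, D[0]=9 ok
k=1 barrier max(L[1]=9,C[0]=7)→9c, D[1]=9 ok
k=2 barrier max(L[2]=4,C[1]=7)→7c, D[2]=6 SHORT
k=3 barrier max(L[3]=8,C[2]=7)→8c, D[3]=8 ok
k=4 barrier max(L[4]=7,C[3]=2)→7c, D[4]=7 ok
k=5 barrier max(L[5]=7,C[4]=8)→8c, D[5]=8 ok
k=6 barrier max(L[6]=4,C[5]=2)→4c, D[6]=4 ok
k=7 barrier max(L[7]=9,C[6]=4)→9c, D[7]=9 ok
k=8 barrier C[7]=5→5c, D[8]=5 ok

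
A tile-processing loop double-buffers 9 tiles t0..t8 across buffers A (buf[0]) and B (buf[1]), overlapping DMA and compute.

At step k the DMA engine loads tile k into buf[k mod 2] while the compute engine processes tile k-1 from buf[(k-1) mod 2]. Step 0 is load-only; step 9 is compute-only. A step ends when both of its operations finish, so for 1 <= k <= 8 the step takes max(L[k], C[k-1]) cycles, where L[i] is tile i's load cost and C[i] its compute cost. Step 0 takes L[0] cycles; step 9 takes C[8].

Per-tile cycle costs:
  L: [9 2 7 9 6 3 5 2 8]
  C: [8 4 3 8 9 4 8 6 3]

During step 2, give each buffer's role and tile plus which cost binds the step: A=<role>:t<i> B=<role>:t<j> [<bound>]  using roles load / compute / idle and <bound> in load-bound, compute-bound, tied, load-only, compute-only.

k=0 load=t0/9c comp=- wait=9 total=9
k=1 load=t1/2c comp=t0/8c wait=8 total=17
k=2 load=t2/7c comp=t1/4c wait=7 total=24
k=3 load=t3/9c comp=t2/3c wait=9 total=33
k=4 load=t4/6c comp=t3/8c wait=8 total=41
k=5 load=t5/3c comp=t4/9c wait=9 total=50
k=6 load=t6/5c comp=t5/4c wait=5 total=55
k=7 load=t7/2c comp=t6/8c wait=8 total=63
k=8 load=t8/8c comp=t7/6c wait=8 total=71
k=9 load=- comp=t8/3c wait=3 total=74

step 2: A=load:t2 B=compute:t1 [load-bound]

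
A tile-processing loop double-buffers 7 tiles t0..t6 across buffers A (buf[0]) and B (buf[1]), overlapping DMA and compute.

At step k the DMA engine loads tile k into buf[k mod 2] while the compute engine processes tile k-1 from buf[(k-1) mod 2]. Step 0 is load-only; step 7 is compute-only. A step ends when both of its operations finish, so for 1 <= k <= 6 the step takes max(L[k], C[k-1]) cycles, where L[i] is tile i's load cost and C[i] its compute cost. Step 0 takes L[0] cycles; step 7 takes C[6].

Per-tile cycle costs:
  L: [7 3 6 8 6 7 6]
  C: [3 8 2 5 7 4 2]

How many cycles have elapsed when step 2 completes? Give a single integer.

k=0 load=t0/7c comp=- wait=7 total=7
k=1 load=t1/3c comp=t0/3c wait=3 total=10
k=2 load=t2/6c comp=t1/8c wait=8 total=18
k=3 load=t3/8c comp=t2/2c wait=8 total=26
k=4 load=t4/6c comp=t3/5c wait=6 total=32
k=5 load=t5/7c comp=t4/7c wait=7 total=39
k=6 load=t6/6c comp=t5/4c wait=6 total=45
k=7 load=- comp=t6/2c wait=2 total=47

end_cycle[2] = 18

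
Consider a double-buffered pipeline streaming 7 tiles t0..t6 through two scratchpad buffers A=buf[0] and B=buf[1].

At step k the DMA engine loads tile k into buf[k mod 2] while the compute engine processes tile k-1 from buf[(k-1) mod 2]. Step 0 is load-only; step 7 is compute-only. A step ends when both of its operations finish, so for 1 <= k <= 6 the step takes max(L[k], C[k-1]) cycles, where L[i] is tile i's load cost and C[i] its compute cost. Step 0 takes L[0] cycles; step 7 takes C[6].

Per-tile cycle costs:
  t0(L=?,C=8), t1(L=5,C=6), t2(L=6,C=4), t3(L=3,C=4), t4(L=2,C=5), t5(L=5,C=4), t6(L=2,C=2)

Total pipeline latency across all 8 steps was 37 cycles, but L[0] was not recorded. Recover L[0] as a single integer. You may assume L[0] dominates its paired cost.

step 0 = dur = L[0]=? = L[0]  (unknown; binding)
step 1 = dur = max(L[1]=5, C[0]=8) = 8
step 2 = dur = max(L[2]=6, C[1]=6) = 6
step 3 = dur = max(L[3]=3, C[2]=4) = 4
step 4 = dur = max(L[4]=2, C[3]=4) = 4
step 5 = dur = max(L[5]=5, C[4]=5) = 5
step 6 = dur = max(L[6]=2, C[5]=4) = 4
step 7 = dur = C[6]=2 = 2
sum of known step durations = 33
dur[0] = total - known = 37 - 33 = 4
L[0] is the binding max in step 0, so L[0] = dur[0] = 4

L[0] = 4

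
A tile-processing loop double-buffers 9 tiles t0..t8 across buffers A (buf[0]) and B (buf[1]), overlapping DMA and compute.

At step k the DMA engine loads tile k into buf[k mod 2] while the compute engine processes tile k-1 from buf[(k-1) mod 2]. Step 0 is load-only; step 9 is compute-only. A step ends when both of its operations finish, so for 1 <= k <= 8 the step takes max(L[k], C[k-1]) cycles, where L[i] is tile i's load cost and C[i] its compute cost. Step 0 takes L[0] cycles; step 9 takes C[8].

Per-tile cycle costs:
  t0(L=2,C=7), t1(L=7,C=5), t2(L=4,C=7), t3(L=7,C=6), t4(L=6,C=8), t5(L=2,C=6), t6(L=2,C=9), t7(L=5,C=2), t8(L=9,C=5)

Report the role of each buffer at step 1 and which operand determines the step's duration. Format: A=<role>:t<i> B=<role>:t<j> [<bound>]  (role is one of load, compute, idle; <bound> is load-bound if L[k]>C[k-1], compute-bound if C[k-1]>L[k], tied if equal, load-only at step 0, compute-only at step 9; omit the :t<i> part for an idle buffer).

step 1: A=compute:t0 B=load:t1 [tied]

k=0 load=t0/2c comp=- wait=2 total=2
k=1 load=t1/7c comp=t0/7c wait=7 total=9
k=2 load=t2/4c comp=t1/5c wait=5 total=14
k=3 load=t3/7c comp=t2/7c wait=7 total=21
k=4 load=t4/6c comp=t3/6c wait=6 total=27
k=5 load=t5/2c comp=t4/8c wait=8 total=35
k=6 load=t6/2c comp=t5/6c wait=6 total=41
k=7 load=t7/5c comp=t6/9c wait=9 total=50
k=8 load=t8/9c comp=t7/2c wait=9 total=59
k=9 load=- comp=t8/5c wait=5 total=64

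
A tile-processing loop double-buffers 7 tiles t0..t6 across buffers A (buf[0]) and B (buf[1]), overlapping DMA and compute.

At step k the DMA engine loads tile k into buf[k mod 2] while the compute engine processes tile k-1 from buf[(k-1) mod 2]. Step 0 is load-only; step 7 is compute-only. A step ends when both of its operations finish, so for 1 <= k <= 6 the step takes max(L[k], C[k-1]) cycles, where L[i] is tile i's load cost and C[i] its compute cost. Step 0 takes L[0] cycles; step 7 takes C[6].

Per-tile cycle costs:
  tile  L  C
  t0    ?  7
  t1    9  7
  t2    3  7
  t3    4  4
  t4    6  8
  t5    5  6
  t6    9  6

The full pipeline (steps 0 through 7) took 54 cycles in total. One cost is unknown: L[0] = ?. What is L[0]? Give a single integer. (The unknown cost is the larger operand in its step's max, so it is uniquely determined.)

L[0] = 2

step 0: dur = L[0]=? = L[0]  (unknown; binding)
step 1: dur = max(L[1]=9, C[0]=7) = 9
step 2: dur = max(L[2]=3, C[1]=7) = 7
step 3: dur = max(L[3]=4, C[2]=7) = 7
step 4: dur = max(L[4]=6, C[3]=4) = 6
step 5: dur = max(L[5]=5, C[4]=8) = 8
step 6: dur = max(L[6]=9, C[5]=6) = 9
step 7: dur = C[6]=6 = 6
sum of known step durations = 52
dur[0] = total - known = 54 - 52 = 2
L[0] is the binding max in step 0, so L[0] = dur[0] = 2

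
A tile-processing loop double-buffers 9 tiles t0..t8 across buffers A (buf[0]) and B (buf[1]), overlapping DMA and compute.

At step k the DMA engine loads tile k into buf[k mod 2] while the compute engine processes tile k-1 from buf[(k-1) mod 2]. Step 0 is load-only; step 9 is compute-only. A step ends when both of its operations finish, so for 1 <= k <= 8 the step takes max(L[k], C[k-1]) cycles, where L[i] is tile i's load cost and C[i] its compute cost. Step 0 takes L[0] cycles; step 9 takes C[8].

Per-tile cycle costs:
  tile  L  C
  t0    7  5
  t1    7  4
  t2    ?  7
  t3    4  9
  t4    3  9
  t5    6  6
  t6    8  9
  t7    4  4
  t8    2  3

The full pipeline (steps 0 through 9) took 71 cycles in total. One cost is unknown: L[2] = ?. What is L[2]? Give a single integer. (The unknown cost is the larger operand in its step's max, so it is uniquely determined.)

L[2] = 8

step 0 = dur = L[0]=7 = 7
step 1 = dur = max(L[1]=7, C[0]=5) = 7
step 2 = dur = max(L[2]=?, C[1]=4) = L[2]  (unknown; binding)
step 3 = dur = max(L[3]=4, C[2]=7) = 7
step 4 = dur = max(L[4]=3, C[3]=9) = 9
step 5 = dur = max(L[5]=6, C[4]=9) = 9
step 6 = dur = max(L[6]=8, C[5]=6) = 8
step 7 = dur = max(L[7]=4, C[6]=9) = 9
step 8 = dur = max(L[8]=2, C[7]=4) = 4
step 9 = dur = C[8]=3 = 3
sum of known step durations = 63
dur[2] = total - known = 71 - 63 = 8
L[2] is the binding max in step 2, so L[2] = dur[2] = 8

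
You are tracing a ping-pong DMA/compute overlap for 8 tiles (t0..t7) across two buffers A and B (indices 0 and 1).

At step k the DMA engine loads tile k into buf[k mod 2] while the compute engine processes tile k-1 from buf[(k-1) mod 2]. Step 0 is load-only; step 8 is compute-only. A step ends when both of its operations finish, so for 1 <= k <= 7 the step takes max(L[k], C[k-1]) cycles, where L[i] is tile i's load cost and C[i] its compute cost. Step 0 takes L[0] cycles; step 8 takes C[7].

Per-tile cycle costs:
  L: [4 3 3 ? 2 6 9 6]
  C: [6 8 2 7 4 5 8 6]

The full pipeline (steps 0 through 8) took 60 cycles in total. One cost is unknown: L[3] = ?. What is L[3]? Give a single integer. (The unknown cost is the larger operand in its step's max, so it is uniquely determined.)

L[3] = 6

step 0 = dur = L[0]=4 = 4
step 1 = dur = max(L[1]=3, C[0]=6) = 6
step 2 = dur = max(L[2]=3, C[1]=8) = 8
step 3 = dur = max(L[3]=?, C[2]=2) = L[3]  (unknown; binding)
step 4 = dur = max(L[4]=2, C[3]=7) = 7
step 5 = dur = max(L[5]=6, C[4]=4) = 6
step 6 = dur = max(L[6]=9, C[5]=5) = 9
step 7 = dur = max(L[7]=6, C[6]=8) = 8
step 8 = dur = C[7]=6 = 6
sum of known step durations = 54
dur[3] = total - known = 60 - 54 = 6
L[3] is the binding max in step 3, so L[3] = dur[3] = 6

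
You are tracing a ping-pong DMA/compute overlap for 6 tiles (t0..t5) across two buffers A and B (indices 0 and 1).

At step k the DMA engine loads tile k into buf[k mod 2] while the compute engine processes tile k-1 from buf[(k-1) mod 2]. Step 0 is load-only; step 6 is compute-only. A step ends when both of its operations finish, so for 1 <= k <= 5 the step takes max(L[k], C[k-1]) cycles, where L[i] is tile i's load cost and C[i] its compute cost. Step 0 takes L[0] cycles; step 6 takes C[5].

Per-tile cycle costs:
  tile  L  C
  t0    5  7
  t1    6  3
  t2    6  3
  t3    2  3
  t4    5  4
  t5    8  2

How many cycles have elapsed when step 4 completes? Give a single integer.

end_cycle[4] = 26

[0] DMA t0→A (5c) ∥ CU idle ⇒ 5c, clock 5
[1] DMA t1→B (6c) ∥ CU A:t0 (7c) ⇒ 7c, clock 12
[2] DMA t2→A (6c) ∥ CU B:t1 (3c) ⇒ 6c, clock 18
[3] DMA t3→B (2c) ∥ CU A:t2 (3c) ⇒ 3c, clock 21
[4] DMA t4→A (5c) ∥ CU B:t3 (3c) ⇒ 5c, clock 26
[5] DMA t5→B (8c) ∥ CU A:t4 (4c) ⇒ 8c, clock 34
[6] DMA idle ∥ CU B:t5 (2c) ⇒ 2c, clock 36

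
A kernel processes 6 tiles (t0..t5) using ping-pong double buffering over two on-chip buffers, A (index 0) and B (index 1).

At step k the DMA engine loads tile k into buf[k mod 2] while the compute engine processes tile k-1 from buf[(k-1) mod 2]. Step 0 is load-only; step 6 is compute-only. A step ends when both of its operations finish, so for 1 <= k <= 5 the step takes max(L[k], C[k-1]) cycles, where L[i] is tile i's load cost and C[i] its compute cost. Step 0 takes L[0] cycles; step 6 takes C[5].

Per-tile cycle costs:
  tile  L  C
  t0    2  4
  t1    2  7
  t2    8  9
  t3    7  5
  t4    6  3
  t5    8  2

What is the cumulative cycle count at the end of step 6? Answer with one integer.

end_cycle[6] = 39

k=0 load=t0/2c comp=- wait=2 total=2
k=1 load=t1/2c comp=t0/4c wait=4 total=6
k=2 load=t2/8c comp=t1/7c wait=8 total=14
k=3 load=t3/7c comp=t2/9c wait=9 total=23
k=4 load=t4/6c comp=t3/5c wait=6 total=29
k=5 load=t5/8c comp=t4/3c wait=8 total=37
k=6 load=- comp=t5/2c wait=2 total=39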